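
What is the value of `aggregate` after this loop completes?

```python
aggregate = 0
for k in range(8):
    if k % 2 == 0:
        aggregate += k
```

Sum of even numbers 0 to 7
`aggregate` takes the values: 0 → 2 → 6 → 12

Answer: 12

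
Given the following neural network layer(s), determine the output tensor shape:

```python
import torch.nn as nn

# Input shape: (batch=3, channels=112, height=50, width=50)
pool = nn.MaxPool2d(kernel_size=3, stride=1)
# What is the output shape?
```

Input: (3, 112, 50, 50) -> Output: (3, 112, 48, 48)

Answer: (3, 112, 48, 48)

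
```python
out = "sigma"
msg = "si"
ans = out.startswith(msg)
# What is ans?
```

Trace:
`out = "sigma"` → out = 'sigma'
`msg = "si"` → msg = 'si'
`ans = out.startswith(msg)` → ans = True
So ans = True

Answer: True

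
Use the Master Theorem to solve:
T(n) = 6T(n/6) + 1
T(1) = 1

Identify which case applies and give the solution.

a=6, b=6, f(n)=1. log_6(6) = 1. Since c=0 < 1, Case 1 applies: T(n) = Θ(n^log_b(a)) = O(n).

Answer: O(n) - Case 1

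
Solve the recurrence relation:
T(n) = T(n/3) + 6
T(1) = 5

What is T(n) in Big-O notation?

Each step divides n by 3 and adds 6. After log_3(n) steps we reach T(1)=5. So T(n) = 6·log_3(n) + 5 = O(log n).

Answer: O(log n)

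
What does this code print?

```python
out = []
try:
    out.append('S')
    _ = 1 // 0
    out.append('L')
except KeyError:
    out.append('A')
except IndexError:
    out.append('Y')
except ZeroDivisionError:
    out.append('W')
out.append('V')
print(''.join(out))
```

Execution trace: 'S' (try body) → 'W' (except ZeroDivisionError) → 'V' (after the try/except). Output: SWV

Answer: SWV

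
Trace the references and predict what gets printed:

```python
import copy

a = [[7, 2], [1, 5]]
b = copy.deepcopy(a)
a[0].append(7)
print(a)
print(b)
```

Key concept: deep copy is fully independent.
Step by step:
`a = [[7, 2], [1, 5]]` → a = [[7, 2], [1, 5]]
`b = copy.deepcopy(a)` → b = [[7, 2], [1, 5]]
`a[0].append(7)` → a = [[7, 2, 7], [1, 5]]
`print(a)` → prints [[7, 2, 7], [1, 5]]
`print(b)` → prints [[7, 2], [1, 5]]

Answer:
[[7, 2, 7], [1, 5]]
[[7, 2], [1, 5]]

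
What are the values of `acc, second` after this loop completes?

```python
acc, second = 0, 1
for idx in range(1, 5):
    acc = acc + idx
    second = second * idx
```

Sum and factorial of 1 to 4
`acc, second` takes the values: (0, 1) → (1, 1) → (3, 1) → (3, 2) → (6, 2) → (6, 6) → (10, 6) → (10, 24)

Answer: 10, 24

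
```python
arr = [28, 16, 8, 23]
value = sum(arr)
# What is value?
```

Trace:
`arr = [28, 16, 8, 23]` → arr = [28, 16, 8, 23]
`value = sum(arr)` → value = 75
So value = 75

Answer: 75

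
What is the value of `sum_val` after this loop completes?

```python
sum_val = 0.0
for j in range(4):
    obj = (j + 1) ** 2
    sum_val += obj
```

Sum of squared losses 1² + 2² + ... + 4²
`sum_val` takes the values: 0.0 → 1.0 → 5.0 → 14.0 → 30.0

Answer: 30.0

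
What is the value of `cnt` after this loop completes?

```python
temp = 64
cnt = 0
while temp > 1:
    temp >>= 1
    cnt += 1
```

Count right shifts until 1
`cnt` takes the values: 0 → 1 → 2 → 3 → 4 → 5 → 6

Answer: 6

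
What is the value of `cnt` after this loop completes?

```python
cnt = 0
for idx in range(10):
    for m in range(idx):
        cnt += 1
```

Triangle number: 0+1+2+...+9
`cnt` takes the values: 0 → 1 → 2 → 3 → 4 → 5 → 6 → 7 → 8 → 9 → 10 → 11 → 12 → 13 → 14 → 15 → 16 → 17 → 18 → 19 → 20 → 21 → 22 → 23 → 24 → 25 → 26 → 27 → 28 → 29 → … → 41 → 42 → 43 → 44 → 45

Answer: 45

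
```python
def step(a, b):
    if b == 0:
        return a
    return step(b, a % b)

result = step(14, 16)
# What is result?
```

step(14, 16) -> step(16, 14) -> step(14, 2) -> step(2, 0) -> 2

Answer: 2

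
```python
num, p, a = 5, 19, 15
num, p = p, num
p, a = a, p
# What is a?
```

Trace:
`num, p, a = 5, 19, 15` → num = 5; p = 19; a = 15
`num, p = p, num` → num = 19; p = 5
`p, a = a, p` → p = 15; a = 5
So a = 5

Answer: 5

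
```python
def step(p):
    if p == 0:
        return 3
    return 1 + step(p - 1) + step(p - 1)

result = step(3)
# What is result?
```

step(p) = 1 + 2·step(p-1), step(0)=3. Closed form: (3+1)·2^3 - 1 = 31.

Answer: 31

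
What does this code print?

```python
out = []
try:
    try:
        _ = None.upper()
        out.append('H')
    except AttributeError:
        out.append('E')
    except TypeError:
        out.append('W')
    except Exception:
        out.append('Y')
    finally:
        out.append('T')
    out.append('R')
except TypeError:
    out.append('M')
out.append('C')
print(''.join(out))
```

Execution trace: 'E' (inner except AttributeError) → 'T' (inner finally) → 'R' (try body, no exception) → 'C' (after the try/except). Output: ETRC

Answer: ETRC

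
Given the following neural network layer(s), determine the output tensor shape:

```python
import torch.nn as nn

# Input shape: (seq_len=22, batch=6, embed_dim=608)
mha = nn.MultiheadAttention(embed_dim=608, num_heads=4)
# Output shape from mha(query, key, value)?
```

Input: (22, 6, 608) -> Output: (22, 6, 608)

Answer: (22, 6, 608)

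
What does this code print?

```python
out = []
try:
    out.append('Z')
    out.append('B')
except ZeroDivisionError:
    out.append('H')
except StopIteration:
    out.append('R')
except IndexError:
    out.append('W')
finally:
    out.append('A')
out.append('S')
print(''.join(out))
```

Execution trace: 'Z' (try body) → 'B' (try body, no exception) → 'A' (finally) → 'S' (after the try/except). Output: ZBAS

Answer: ZBAS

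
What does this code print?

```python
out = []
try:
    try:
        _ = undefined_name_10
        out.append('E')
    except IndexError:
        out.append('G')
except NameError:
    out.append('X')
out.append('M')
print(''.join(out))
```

Execution trace: 'X' (outer except NameError) → 'M' (after the try/except). Output: XM

Answer: XM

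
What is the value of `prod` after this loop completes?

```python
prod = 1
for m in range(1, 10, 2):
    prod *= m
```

Product of 1, 3, 5, ... up to 9
`prod` takes the values: 1 → 3 → 15 → 105 → 945

Answer: 945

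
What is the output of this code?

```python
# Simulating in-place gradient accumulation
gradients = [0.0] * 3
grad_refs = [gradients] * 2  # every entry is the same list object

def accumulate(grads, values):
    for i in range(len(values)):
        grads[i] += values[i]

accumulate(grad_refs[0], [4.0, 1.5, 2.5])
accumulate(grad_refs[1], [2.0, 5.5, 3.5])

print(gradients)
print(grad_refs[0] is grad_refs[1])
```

Key concept: gradient accumulation aliasing.
Step by step:
`gradients = [0.0] * 3` → gradients = [0.0, 0.0, 0.0]
`grad_refs = [gradients] * 2` → grad_refs = [[0.0, 0.0, 0.0], [0.0, 0.0, 0.0]]
`accumulate(grad_refs[0], [4.0, 1.5, 2.5])` → gradients = [4.0, 1.5, 2.5]; grad_refs = [[4.0, 1.5, 2.5], [4.0, 1.5, 2.5]]
`accumulate(grad_refs[1], [2.0, 5.5, 3.5])` → gradients = [6.0, 7.0, 6.0]; grad_refs = [[6.0, 7.0, 6.0], [6.0, 7.0, 6.0]]
`print(gradients)` → prints [6.0, 7.0, 6.0]
`print(grad_refs[0] is grad_refs[1])` → prints True

Answer:
[6.0, 7.0, 6.0]
True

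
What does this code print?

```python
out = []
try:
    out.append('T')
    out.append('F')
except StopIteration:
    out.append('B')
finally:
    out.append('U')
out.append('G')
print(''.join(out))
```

Execution trace: 'T' (try body) → 'F' (try body, no exception) → 'U' (finally) → 'G' (after the try/except). Output: TFUG

Answer: TFUG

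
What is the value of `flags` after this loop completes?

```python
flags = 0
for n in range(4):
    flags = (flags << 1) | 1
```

Build 4 consecutive 1-bits: 0b1111
`flags` takes the values: 0 → 1 → 3 → 7 → 15

Answer: 15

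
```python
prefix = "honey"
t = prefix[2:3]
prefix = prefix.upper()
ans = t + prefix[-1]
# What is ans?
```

Trace:
`prefix = "honey"` → prefix = 'honey'
`t = prefix[2:3]` → t = 'n'
`prefix = prefix.upper()` → prefix = 'HONEY'
`ans = t + prefix[-1]` → ans = 'nY'
So ans = 'nY'

Answer: 'nY'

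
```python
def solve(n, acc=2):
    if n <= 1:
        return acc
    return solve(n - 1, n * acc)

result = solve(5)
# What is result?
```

Accumulator trace (n, acc): (5, 2) -> (4, 10) -> (3, 40) -> (2, 120) -> (1, 240) -> return 240

Answer: 240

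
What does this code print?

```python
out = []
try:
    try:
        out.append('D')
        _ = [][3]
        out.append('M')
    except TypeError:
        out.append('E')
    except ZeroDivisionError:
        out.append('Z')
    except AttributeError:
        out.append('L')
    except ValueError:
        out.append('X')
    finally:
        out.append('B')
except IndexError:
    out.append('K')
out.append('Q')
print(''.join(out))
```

Execution trace: 'D' (try body) → 'B' (finally) → 'K' (outer except IndexError) → 'Q' (after the try/except). Output: DBKQ

Answer: DBKQ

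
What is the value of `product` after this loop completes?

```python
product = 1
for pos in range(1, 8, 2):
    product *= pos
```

Product of 1, 3, 5, ... up to 7
`product` takes the values: 1 → 3 → 15 → 105

Answer: 105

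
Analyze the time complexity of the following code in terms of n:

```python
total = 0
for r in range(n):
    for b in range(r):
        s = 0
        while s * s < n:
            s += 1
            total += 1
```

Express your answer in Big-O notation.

Each loop level contributes: n × n × √n. Multiplying the contributions gives O(n^2√n).

Answer: O(n^2√n)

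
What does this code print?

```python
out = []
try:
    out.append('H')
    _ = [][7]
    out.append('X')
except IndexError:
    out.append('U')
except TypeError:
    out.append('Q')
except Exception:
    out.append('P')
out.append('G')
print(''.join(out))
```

Execution trace: 'H' (try body) → 'U' (except IndexError) → 'G' (after the try/except). Output: HUG

Answer: HUG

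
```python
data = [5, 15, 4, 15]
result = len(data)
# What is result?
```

Trace:
`data = [5, 15, 4, 15]` → data = [5, 15, 4, 15]
`result = len(data)` → result = 4
So result = 4

Answer: 4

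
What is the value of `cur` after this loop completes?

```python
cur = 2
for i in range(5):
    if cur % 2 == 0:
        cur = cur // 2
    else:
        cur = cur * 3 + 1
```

Collatz-style transformation from 2
`cur` takes the values: 2 → 1 → 4 → 2 → 1 → 4

Answer: 4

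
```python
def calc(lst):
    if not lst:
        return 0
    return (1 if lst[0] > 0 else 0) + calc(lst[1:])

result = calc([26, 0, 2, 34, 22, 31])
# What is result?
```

Count of positive elements in [26, 0, 2, 34, 22, 31] = 5

Answer: 5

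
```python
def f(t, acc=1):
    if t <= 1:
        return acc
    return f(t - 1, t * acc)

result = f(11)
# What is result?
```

Accumulator trace (n, acc): (11, 1) -> (10, 11) -> (9, 110) -> (8, 990) -> (7, 7920) -> (6, 55440) -> (5, 332640) -> (4, 1663200) -> (3, 6652800) -> (2, 19958400) -> (1, 39916800) -> return 39916800

Answer: 39916800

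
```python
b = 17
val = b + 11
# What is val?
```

Trace:
`b = 17` → b = 17
`val = b + 11` → val = 28
So val = 28

Answer: 28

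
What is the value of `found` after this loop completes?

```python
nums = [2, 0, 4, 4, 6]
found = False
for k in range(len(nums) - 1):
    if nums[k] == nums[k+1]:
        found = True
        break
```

Check consecutive duplicates in [2, 0, 4, 4, 6]
`found` takes the values: False → True

Answer: True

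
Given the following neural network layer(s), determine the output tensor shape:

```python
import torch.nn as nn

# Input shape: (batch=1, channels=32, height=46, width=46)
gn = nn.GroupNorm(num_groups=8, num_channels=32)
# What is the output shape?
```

Input: (1, 32, 46, 46) -> Output: (1, 32, 46, 46)

Answer: (1, 32, 46, 46)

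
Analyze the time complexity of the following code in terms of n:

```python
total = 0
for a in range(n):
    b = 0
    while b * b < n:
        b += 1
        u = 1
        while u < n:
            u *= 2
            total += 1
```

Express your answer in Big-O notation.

Each loop level contributes: n × √n × log n. Multiplying the contributions gives O(n√n log n).

Answer: O(n√n log n)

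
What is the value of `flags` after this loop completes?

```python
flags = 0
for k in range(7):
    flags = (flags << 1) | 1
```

Build 7 consecutive 1-bits: 0b1111111
`flags` takes the values: 0 → 1 → 3 → 7 → 15 → 31 → 63 → 127

Answer: 127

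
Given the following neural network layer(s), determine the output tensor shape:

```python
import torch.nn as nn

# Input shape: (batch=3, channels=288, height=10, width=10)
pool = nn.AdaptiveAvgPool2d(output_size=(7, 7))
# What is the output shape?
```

Input: (3, 288, 10, 10) -> Output: (3, 288, 7, 7)

Answer: (3, 288, 7, 7)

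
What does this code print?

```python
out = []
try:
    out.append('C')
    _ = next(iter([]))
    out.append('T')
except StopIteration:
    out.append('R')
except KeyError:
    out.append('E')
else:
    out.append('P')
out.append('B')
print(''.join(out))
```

Execution trace: 'C' (try body) → 'R' (except StopIteration) → 'B' (after the try/except). Output: CRB

Answer: CRB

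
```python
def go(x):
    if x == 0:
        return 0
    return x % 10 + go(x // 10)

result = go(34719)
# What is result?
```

Sum of digits of 34719: 9 + 1 + 7 + 4 + 3 = 24

Answer: 24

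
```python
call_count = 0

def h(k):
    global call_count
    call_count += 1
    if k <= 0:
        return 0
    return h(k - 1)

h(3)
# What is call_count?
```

Linear recursion stepping by 1: 4 calls from k=3 down to ≤0.

Answer: 4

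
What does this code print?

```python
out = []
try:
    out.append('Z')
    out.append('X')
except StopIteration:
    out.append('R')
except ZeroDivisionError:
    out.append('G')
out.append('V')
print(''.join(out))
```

Execution trace: 'Z' (try body) → 'X' (try body, no exception) → 'V' (after the try/except). Output: ZXV

Answer: ZXV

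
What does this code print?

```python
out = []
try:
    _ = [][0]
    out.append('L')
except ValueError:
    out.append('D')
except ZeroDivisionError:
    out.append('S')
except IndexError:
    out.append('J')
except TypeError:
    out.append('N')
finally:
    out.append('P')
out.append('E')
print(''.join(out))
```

Execution trace: 'J' (except IndexError) → 'P' (finally) → 'E' (after the try/except). Output: JPE

Answer: JPE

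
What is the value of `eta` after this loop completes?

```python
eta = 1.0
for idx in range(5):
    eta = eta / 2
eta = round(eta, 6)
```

Halving LR 5 times: 1 / 2^5
`eta` takes the values: 1.0 → 0.5 → 0.25 → 0.125 → 0.0625 → 0.03125

Answer: 0.03125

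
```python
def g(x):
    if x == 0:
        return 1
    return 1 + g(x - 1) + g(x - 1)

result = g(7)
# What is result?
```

g(x) = 1 + 2·g(x-1), g(0)=1. Closed form: (1+1)·2^7 - 1 = 255.

Answer: 255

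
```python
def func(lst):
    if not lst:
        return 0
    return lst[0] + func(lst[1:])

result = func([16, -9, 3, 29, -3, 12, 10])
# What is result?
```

16 + (-9) + 3 + 29 + (-3) + 12 + 10 + 0 = 58

Answer: 58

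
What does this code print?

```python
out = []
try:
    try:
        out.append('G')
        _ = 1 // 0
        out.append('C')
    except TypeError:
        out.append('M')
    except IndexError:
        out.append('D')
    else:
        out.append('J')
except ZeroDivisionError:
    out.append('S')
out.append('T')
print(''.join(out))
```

Execution trace: 'G' (inner try body) → 'S' (outer except ZeroDivisionError) → 'T' (after the try/except). Output: GST

Answer: GST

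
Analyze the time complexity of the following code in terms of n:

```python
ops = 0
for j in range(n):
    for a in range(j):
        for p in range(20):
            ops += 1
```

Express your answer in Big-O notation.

Each loop level contributes: n × n × 1. Multiplying the contributions gives O(n^2).

Answer: O(n^2)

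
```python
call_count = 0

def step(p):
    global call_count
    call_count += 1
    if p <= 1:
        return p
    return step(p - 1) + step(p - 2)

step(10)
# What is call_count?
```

Calls(p) = 1 + Calls(p-1) + Calls(p-2); Calls(0)=Calls(1)=1. For p=10 this gives 177.

Answer: 177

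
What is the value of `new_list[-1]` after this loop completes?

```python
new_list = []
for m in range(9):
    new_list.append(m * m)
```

Last element of squares 0 to 8
`new_list` takes the values: [] → [0] → [0, 1] → [0, 1, 4] → [0, 1, 4, 9] → [0, 1, 4, 9, 16] → [0, 1, 4, 9, 16, 25] → [0, 1, 4, 9, 16, 25, 36] → [0, 1, 4, 9, 16, 25, 36, 49] → [0, 1, 4, 9, 16, 25, 36, 49, 64]
So `new_list[-1]` = 64

Answer: 64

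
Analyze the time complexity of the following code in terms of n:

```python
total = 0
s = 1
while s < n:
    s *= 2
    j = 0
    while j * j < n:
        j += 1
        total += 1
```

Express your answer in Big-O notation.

Each loop level contributes: log n × √n. Multiplying the contributions gives O(√n log n).

Answer: O(√n log n)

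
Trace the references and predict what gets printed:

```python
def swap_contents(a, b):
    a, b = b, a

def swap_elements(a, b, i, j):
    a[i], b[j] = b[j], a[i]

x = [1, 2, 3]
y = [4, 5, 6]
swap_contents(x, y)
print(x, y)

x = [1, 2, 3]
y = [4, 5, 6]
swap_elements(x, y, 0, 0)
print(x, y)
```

Key concept: parameter rebinding vs mutation.
Step by step:
`x = [1, 2, 3]` → x = [1, 2, 3]
`y = [4, 5, 6]` → y = [4, 5, 6]
`swap_contents(x, y)` → no visible change to tracked variables
`print(x, y)` → prints [1, 2, 3] [4, 5, 6]
`x = [1, 2, 3]` → x = [1, 2, 3]
`y = [4, 5, 6]` → y = [4, 5, 6]
`swap_elements(x, y, 0, 0)` → x = [4, 2, 3]; y = [1, 5, 6]
`print(x, y)` → prints [4, 2, 3] [1, 5, 6]

Answer:
[1, 2, 3] [4, 5, 6]
[4, 2, 3] [1, 5, 6]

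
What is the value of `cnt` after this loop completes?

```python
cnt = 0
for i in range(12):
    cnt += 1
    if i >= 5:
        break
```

Loop breaks when i reaches 5, cnt is 6
`cnt` takes the values: 0 → 1 → 2 → 3 → 4 → 5 → 6

Answer: 6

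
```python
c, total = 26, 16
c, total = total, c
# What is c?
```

Trace:
`c, total = 26, 16` → c = 26; total = 16
`c, total = total, c` → c = 16; total = 26
So c = 16

Answer: 16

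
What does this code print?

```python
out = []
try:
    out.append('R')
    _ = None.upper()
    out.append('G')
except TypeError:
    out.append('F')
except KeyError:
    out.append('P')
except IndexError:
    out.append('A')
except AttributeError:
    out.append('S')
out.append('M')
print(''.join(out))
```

Execution trace: 'R' (try body) → 'S' (except AttributeError) → 'M' (after the try/except). Output: RSM

Answer: RSM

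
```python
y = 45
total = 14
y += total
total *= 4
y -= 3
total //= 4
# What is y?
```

Trace:
`y = 45` → y = 45
`total = 14` → total = 14
`y += total` → y = 59
`total *= 4` → total = 56
`y -= 3` → y = 56
`total //= 4` → total = 14
So y = 56

Answer: 56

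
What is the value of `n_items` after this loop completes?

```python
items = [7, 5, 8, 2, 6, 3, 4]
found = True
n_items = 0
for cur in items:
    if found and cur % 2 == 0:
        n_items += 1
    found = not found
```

Count even values at even positions
`n_items` takes the values: 0 → 1 → 2 → 3

Answer: 3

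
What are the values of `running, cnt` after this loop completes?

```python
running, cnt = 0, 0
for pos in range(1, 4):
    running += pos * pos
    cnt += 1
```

Sum of squares and count
`running, cnt` takes the values: (0, 0) → (1, 0) → (1, 1) → (5, 1) → (5, 2) → (14, 2) → (14, 3)

Answer: 14, 3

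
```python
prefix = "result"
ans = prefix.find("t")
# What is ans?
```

Trace:
`prefix = "result"` → prefix = 'result'
`ans = prefix.find("t")` → ans = 5
So ans = 5

Answer: 5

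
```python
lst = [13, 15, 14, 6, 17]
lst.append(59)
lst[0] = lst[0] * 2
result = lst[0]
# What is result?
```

Trace:
`lst = [13, 15, 14, 6, 17]` → lst = [13, 15, 14, 6, 17]
`lst.append(59)` → lst = [13, 15, 14, 6, 17, 59]
`lst[0] = lst[0] * 2` → lst = [26, 15, 14, 6, 17, 59]
`result = lst[0]` → result = 26
So result = 26

Answer: 26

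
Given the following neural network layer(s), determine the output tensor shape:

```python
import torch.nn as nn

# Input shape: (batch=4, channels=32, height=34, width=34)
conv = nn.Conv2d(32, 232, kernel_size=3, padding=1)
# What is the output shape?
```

Input: (4, 32, 34, 34) -> Output: (4, 232, 34, 34)

Answer: (4, 232, 34, 34)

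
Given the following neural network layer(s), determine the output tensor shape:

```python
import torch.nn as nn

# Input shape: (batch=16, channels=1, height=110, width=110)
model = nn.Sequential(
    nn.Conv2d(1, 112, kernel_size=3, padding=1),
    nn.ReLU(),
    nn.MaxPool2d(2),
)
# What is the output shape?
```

Input: (16, 1, 110, 110) -> after Conv2d: (16, 112, 110, 110) -> after ReLU: (16, 112, 110, 110) -> Output: (16, 112, 55, 55)

Answer: (16, 112, 55, 55)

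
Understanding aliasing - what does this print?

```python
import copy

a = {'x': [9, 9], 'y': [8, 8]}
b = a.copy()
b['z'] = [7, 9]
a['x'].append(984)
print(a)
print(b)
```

Key concept: shallow copy of dict with mutable values.
Step by step:
`a = {'x': [9, 9], 'y': [8, 8]}` → a = {'x': [9, 9], 'y': [8, 8]}
`b = a.copy()` → b = {'x': [9, 9], 'y': [8, 8]}
`b['z'] = [7, 9]` → b = {'x': [9, 9], 'y': [8, 8], 'z': [7, 9]}
`a['x'].append(984)` → a = {'x': [9, 9, 984], 'y': [8, 8]}; b = {'x': [9, 9, 984], 'y': [8, 8], 'z': [7, 9]}
`print(a)` → prints {'x': [9, 9, 984], 'y': [8, 8]}
`print(b)` → prints {'x': [9, 9, 984], 'y': [8, 8], 'z': [7, 9]}

Answer:
{'x': [9, 9, 984], 'y': [8, 8]}
{'x': [9, 9, 984], 'y': [8, 8], 'z': [7, 9]}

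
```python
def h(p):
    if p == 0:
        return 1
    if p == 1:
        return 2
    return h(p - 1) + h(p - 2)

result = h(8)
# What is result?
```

Build up from base cases: h(0)=1, h(1)=2, h(2)=3, h(3)=5, h(4)=8, h(5)=13, h(6)=21, ..., h(8)=55

Answer: 55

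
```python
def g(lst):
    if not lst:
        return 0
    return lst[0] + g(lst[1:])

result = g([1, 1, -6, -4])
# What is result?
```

1 + 1 + (-6) + (-4) + 0 = -8

Answer: -8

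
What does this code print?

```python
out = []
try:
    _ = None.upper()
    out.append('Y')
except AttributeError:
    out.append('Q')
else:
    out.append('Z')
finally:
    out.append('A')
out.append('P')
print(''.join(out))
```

Execution trace: 'Q' (except AttributeError) → 'A' (finally) → 'P' (after the try/except). Output: QAP

Answer: QAP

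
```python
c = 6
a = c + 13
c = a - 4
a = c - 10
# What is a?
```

Trace:
`c = 6` → c = 6
`a = c + 13` → a = 19
`c = a - 4` → c = 15
`a = c - 10` → a = 5
So a = 5

Answer: 5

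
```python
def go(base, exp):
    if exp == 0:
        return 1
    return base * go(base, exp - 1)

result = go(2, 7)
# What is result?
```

go(2, 7) = 2 * 2 * 2 * 2 * 2 * 2 * 2 = 128

Answer: 128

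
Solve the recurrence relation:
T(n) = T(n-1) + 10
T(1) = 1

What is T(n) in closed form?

Unrolling: T(n) = T(1) + 10·(n-1) = 1 + 10(n-1) = 10n - 9.

Answer: T(n) = 10n - 9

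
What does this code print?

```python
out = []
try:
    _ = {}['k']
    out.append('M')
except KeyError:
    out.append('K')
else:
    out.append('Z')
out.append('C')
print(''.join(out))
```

Execution trace: 'K' (except KeyError) → 'C' (after the try/except). Output: KC

Answer: KC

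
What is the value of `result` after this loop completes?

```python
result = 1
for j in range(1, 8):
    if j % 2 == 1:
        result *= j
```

Product of odd numbers 1 to 7
`result` takes the values: 1 → 3 → 15 → 105

Answer: 105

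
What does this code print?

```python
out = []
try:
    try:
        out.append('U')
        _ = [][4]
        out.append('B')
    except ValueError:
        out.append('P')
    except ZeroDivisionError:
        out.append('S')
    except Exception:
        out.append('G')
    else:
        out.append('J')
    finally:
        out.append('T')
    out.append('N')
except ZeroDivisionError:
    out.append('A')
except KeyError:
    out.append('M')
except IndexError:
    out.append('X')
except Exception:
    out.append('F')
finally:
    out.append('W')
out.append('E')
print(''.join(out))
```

Execution trace: 'U' (inner try body) → 'G' (inner except Exception) → 'T' (inner finally) → 'N' (try body, no exception) → 'W' (finally) → 'E' (after the try/except). Output: UGTNWE

Answer: UGTNWE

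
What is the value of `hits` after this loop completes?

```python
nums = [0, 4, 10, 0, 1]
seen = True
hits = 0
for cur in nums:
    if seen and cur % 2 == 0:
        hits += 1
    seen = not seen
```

Count even values at even positions
`hits` takes the values: 0 → 1 → 2

Answer: 2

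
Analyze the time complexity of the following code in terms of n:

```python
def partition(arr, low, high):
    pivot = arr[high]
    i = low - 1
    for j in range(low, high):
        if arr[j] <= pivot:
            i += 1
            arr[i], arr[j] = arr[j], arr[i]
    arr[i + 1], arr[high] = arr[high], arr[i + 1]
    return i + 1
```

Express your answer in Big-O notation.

This is Lomuto partition (single pass over [low, high), where n = high - low). Time complexity: O(n).

Answer: O(n)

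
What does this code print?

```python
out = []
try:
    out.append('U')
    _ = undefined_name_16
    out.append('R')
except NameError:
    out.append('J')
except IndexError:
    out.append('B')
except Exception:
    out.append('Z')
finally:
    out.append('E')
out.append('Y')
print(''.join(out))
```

Execution trace: 'U' (try body) → 'J' (except NameError) → 'E' (finally) → 'Y' (after the try/except). Output: UJEY

Answer: UJEY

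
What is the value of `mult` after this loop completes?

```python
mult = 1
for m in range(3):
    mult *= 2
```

2^3 = 8
`mult` takes the values: 1 → 2 → 4 → 8

Answer: 8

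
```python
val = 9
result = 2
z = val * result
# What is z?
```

Trace:
`val = 9` → val = 9
`result = 2` → result = 2
`z = val * result` → z = 18
So z = 18

Answer: 18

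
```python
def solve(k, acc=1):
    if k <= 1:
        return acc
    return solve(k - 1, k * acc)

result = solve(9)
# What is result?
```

Accumulator trace (n, acc): (9, 1) -> (8, 9) -> (7, 72) -> (6, 504) -> (5, 3024) -> (4, 15120) -> (3, 60480) -> (2, 181440) -> (1, 362880) -> return 362880

Answer: 362880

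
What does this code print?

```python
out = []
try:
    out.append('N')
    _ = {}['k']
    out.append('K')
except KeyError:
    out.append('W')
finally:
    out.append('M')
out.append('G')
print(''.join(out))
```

Execution trace: 'N' (try body) → 'W' (except KeyError) → 'M' (finally) → 'G' (after the try/except). Output: NWMG

Answer: NWMG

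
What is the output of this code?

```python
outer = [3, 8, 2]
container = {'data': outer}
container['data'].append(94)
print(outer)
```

Key concept: dict holds reference to list.
Step by step:
`outer = [3, 8, 2]` → outer = [3, 8, 2]
`container = {'data': outer}` → container = {'data': [3, 8, 2]}
`container['data'].append(94)` → outer = [3, 8, 2, 94]; container = {'data': [3, 8, 2, 94]}
`print(outer)` → prints [3, 8, 2, 94]

Answer: [3, 8, 2, 94]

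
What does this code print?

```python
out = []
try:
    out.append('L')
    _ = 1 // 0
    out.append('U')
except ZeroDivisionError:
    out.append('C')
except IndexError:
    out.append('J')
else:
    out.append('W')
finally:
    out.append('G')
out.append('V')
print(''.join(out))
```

Execution trace: 'L' (try body) → 'C' (except ZeroDivisionError) → 'G' (finally) → 'V' (after the try/except). Output: LCGV

Answer: LCGV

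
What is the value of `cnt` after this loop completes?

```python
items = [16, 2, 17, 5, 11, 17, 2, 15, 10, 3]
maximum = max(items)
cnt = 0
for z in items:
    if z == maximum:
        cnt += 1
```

Count of max value 17 in [16, 2, 17, 5, 11, 17, 2, 15, 10, 3]
`cnt` takes the values: 0 → 1 → 2

Answer: 2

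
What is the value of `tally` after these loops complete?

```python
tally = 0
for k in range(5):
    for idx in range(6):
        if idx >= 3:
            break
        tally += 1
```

Inner breaks at 3, outer runs 5 times
`tally` takes the values: 0 → 1 → 2 → 3 → 4 → 5 → 6 → 7 → 8 → 9 → 10 → 11 → 12 → 13 → 14 → 15

Answer: 15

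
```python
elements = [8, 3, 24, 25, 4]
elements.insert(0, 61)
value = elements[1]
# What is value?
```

Trace:
`elements = [8, 3, 24, 25, 4]` → elements = [8, 3, 24, 25, 4]
`elements.insert(0, 61)` → elements = [61, 8, 3, 24, 25, 4]
`value = elements[1]` → value = 8
So value = 8

Answer: 8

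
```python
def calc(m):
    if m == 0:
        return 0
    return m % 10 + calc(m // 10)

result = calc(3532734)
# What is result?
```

Sum of digits of 3532734: 4 + 3 + 7 + 2 + 3 + 5 + 3 = 27

Answer: 27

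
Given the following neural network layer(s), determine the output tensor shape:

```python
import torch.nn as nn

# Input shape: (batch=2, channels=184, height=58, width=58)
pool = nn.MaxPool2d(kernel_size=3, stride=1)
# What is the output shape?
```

Input: (2, 184, 58, 58) -> Output: (2, 184, 56, 56)

Answer: (2, 184, 56, 56)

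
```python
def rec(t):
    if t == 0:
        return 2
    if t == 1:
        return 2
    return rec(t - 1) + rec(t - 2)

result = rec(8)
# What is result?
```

Build up from base cases: rec(0)=2, rec(1)=2, rec(2)=4, rec(3)=6, rec(4)=10, rec(5)=16, rec(6)=26, ..., rec(8)=68

Answer: 68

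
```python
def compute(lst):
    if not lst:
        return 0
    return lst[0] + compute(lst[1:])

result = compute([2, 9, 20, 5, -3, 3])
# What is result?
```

2 + 9 + 20 + 5 + (-3) + 3 + 0 = 36

Answer: 36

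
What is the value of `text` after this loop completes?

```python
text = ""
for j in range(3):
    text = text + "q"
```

Repeat 'q' 3 times
`text` takes the values: "" → "q" → "qq" → "qqq"

Answer: "qqq"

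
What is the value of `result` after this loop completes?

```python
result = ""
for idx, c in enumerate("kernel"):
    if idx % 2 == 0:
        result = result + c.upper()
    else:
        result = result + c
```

Uppercase even positions in 'kernel'
`result` takes the values: "" → "K" → "Ke" → "KeR" → "KeRn" → "KeRnE" → "KeRnEl"

Answer: "KeRnEl"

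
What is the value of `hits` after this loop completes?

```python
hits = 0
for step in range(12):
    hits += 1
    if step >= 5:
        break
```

Loop breaks when step reaches 5, hits is 6
`hits` takes the values: 0 → 1 → 2 → 3 → 4 → 5 → 6

Answer: 6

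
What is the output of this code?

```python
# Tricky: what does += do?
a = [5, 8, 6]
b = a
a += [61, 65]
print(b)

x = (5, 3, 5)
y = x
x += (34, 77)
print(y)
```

Key concept: += behavior differs for mutable vs immutable.
Step by step:
`a = [5, 8, 6]` → a = [5, 8, 6]
`b = a` → b = [5, 8, 6] (same object as a)
`a += [61, 65]` → a = [5, 8, 6, 61, 65] (same object as b); b = [5, 8, 6, 61, 65] (same object as a)
`print(b)` → prints [5, 8, 6, 61, 65]
`x = (5, 3, 5)` → x = (5, 3, 5)
`y = x` → y = (5, 3, 5)
`x += (34, 77)` → x = (5, 3, 5, 34, 77)
`print(y)` → prints (5, 3, 5)

Answer:
[5, 8, 6, 61, 65]
(5, 3, 5)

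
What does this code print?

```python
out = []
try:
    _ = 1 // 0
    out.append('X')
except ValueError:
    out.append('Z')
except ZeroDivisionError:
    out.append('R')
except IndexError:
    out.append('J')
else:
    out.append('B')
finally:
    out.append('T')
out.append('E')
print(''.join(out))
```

Execution trace: 'R' (except ZeroDivisionError) → 'T' (finally) → 'E' (after the try/except). Output: RTE

Answer: RTE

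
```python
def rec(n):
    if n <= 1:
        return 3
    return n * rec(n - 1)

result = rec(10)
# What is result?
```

rec(10) = 10 * 9 * 8 * 7 * 6 * 5 * 4 * 3 * 2 * 3 = 10886400

Answer: 10886400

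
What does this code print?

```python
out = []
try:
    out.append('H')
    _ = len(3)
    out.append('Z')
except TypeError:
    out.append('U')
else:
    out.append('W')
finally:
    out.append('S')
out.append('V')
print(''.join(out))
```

Execution trace: 'H' (try body) → 'U' (except TypeError) → 'S' (finally) → 'V' (after the try/except). Output: HUSV

Answer: HUSV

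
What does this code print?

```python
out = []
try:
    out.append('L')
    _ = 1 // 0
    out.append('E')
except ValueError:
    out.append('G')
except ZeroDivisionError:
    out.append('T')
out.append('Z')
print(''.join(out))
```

Execution trace: 'L' (try body) → 'T' (except ZeroDivisionError) → 'Z' (after the try/except). Output: LTZ

Answer: LTZ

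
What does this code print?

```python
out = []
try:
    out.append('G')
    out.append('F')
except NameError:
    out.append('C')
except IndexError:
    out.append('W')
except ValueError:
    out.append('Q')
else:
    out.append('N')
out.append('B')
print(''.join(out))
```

Execution trace: 'G' (try body) → 'F' (try body, no exception) → 'N' (else) → 'B' (after the try/except). Output: GFNB

Answer: GFNB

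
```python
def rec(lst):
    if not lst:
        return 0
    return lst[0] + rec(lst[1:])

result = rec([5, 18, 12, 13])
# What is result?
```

5 + 18 + 12 + 13 + 0 = 48

Answer: 48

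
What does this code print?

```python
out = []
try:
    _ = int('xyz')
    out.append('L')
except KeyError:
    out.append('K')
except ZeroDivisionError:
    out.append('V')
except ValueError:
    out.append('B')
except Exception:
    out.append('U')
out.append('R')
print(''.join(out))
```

Execution trace: 'B' (except ValueError) → 'R' (after the try/except). Output: BR

Answer: BR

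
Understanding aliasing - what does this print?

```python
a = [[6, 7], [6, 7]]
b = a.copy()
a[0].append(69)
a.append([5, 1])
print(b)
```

Key concept: shallow copy with nested lists.
Step by step:
`a = [[6, 7], [6, 7]]` → a = [[6, 7], [6, 7]]
`b = a.copy()` → b = [[6, 7], [6, 7]]
`a[0].append(69)` → a = [[6, 7, 69], [6, 7]]; b = [[6, 7, 69], [6, 7]]
`a.append([5, 1])` → a = [[6, 7, 69], [6, 7], [5, 1]]
`print(b)` → prints [[6, 7, 69], [6, 7]]

Answer: [[6, 7, 69], [6, 7]]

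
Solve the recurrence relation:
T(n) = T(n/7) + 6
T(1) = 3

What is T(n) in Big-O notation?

Each step divides n by 7 and adds 6. After log_7(n) steps we reach T(1)=3. So T(n) = 6·log_7(n) + 3 = O(log n).

Answer: O(log n)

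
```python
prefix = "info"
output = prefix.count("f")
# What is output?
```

Trace:
`prefix = "info"` → prefix = 'info'
`output = prefix.count("f")` → output = 1
So output = 1

Answer: 1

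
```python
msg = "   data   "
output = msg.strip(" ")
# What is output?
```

Trace:
`msg = "   data   "` → msg = '   data   '
`output = msg.strip(" ")` → output = 'data'
So output = 'data'

Answer: 'data'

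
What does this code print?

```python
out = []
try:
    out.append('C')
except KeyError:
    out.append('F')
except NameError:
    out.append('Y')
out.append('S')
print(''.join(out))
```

Execution trace: 'C' (try body, no exception) → 'S' (after the try/except). Output: CS

Answer: CS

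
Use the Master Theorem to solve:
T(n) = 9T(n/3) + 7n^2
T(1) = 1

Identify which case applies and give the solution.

a=9, b=3, f(n)=7n^2. log_3(9) = 2. Since c=2 = 2, Case 2 applies: T(n) = Θ(n^log_b(a) · log n) = O(n^2 log n).

Answer: O(n^2 log n) - Case 2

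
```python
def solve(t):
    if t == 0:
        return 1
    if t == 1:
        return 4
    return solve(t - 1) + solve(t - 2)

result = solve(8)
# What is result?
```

Build up from base cases: solve(0)=1, solve(1)=4, solve(2)=5, solve(3)=9, solve(4)=14, solve(5)=23, solve(6)=37, ..., solve(8)=97

Answer: 97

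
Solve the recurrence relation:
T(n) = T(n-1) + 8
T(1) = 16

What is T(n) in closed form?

Unrolling: T(n) = T(1) + 8·(n-1) = 16 + 8(n-1) = 8n + 8.

Answer: T(n) = 8n + 8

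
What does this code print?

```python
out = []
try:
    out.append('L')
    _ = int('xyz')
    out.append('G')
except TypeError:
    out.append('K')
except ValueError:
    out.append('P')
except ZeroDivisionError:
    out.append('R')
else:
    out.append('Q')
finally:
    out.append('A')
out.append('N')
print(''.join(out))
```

Execution trace: 'L' (try body) → 'P' (except ValueError) → 'A' (finally) → 'N' (after the try/except). Output: LPAN

Answer: LPAN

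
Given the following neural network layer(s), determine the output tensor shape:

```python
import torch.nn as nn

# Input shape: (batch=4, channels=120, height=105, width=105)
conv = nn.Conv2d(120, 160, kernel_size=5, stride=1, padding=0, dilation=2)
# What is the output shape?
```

Input: (4, 120, 105, 105) -> Output: (4, 160, 97, 97)

Answer: (4, 160, 97, 97)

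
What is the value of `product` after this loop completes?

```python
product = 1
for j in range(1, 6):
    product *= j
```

5! = 120
`product` takes the values: 1 → 2 → 6 → 24 → 120

Answer: 120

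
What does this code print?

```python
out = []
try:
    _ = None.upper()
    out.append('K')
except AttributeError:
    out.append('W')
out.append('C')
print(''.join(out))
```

Execution trace: 'W' (except AttributeError) → 'C' (after the try/except). Output: WC

Answer: WC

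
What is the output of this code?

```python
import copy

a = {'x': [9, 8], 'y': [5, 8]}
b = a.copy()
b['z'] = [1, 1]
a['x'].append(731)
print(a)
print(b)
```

Key concept: shallow copy of dict with mutable values.
Step by step:
`a = {'x': [9, 8], 'y': [5, 8]}` → a = {'x': [9, 8], 'y': [5, 8]}
`b = a.copy()` → b = {'x': [9, 8], 'y': [5, 8]}
`b['z'] = [1, 1]` → b = {'x': [9, 8], 'y': [5, 8], 'z': [1, 1]}
`a['x'].append(731)` → a = {'x': [9, 8, 731], 'y': [5, 8]}; b = {'x': [9, 8, 731], 'y': [5, 8], 'z': [1, 1]}
`print(a)` → prints {'x': [9, 8, 731], 'y': [5, 8]}
`print(b)` → prints {'x': [9, 8, 731], 'y': [5, 8], 'z': [1, 1]}

Answer:
{'x': [9, 8, 731], 'y': [5, 8]}
{'x': [9, 8, 731], 'y': [5, 8], 'z': [1, 1]}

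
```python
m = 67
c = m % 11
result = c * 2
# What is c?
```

Trace:
`m = 67` → m = 67
`c = m % 11` → c = 1
`result = c * 2` → result = 2
So c = 1

Answer: 1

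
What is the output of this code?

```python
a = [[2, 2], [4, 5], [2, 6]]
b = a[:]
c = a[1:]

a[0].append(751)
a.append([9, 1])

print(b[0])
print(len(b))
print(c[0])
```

Key concept: slice with nested mutation.
Step by step:
`a = [[2, 2], [4, 5], [2, 6]]` → a = [[2, 2], [4, 5], [2, 6]]
`b = a[:]` → b = [[2, 2], [4, 5], [2, 6]]
`c = a[1:]` → c = [[4, 5], [2, 6]]
`a[0].append(751)` → a = [[2, 2, 751], [4, 5], [2, 6]]; b = [[2, 2, 751], [4, 5], [2, 6]]
`a.append([9, 1])` → a = [[2, 2, 751], [4, 5], [2, 6], [9, 1]]
`print(b[0])` → prints [2, 2, 751]
`print(len(b))` → prints 3
`print(c[0])` → prints [4, 5]

Answer:
[2, 2, 751]
3
[4, 5]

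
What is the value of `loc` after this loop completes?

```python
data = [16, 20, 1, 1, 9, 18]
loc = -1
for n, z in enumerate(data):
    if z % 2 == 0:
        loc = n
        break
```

First even number index in [16, 20, 1, 1, 9, 18]
`loc` takes the values: -1 → 0

Answer: 0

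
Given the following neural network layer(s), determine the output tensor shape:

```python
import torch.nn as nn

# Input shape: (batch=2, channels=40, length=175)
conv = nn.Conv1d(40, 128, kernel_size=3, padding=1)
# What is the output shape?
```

Input: (2, 40, 175) -> Output: (2, 128, 175)

Answer: (2, 128, 175)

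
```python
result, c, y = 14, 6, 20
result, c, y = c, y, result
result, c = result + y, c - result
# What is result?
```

Trace:
`result, c, y = 14, 6, 20` → result = 14; c = 6; y = 20
`result, c, y = c, y, result` → result = 6; c = 20; y = 14
`result, c = result + y, c - result` → result = 20; c = 14
So result = 20

Answer: 20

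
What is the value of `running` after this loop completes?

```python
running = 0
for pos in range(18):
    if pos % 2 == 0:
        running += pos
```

Sum of even numbers 0 to 17
`running` takes the values: 0 → 2 → 6 → 12 → 20 → 30 → 42 → 56 → 72

Answer: 72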